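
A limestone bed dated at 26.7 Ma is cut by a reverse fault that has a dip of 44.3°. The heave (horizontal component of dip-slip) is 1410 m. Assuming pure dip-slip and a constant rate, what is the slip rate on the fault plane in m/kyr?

dip-slip = heave / cos(dip) = 1410 m / cos(44.3°) = 1970 m
rate = 1970 m / 26.7 Ma = 0.0000738 m/yr = 0.0738 m/kyr

0.0738 m/kyr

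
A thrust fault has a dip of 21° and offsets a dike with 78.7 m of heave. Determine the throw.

throw = heave × tan(dip) = 78.7 × tan(21°) = 30.2 m

30.2 m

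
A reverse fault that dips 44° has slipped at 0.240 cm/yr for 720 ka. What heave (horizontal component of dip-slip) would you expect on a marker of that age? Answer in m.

1240 m

dip-slip = rate × time = 0.240 cm/yr × 720 ka = 1728 m
heave = dip-slip × cos(dip) = 1728 × cos(44°) = 1240 m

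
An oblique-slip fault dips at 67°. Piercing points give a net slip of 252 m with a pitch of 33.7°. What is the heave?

dip-slip = net slip × sin(rake) = 252 m × sin(33.7°) = 139.8 m
heave = dip-slip × cos(dip) = 139.8 × cos(67°) = 54.6 m

54.6 m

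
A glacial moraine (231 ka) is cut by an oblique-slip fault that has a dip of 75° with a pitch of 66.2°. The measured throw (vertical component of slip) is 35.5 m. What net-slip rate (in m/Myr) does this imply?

dip-slip = throw / sin(dip) = 35.5 / sin(75°) = 36.75 m
net slip = dip-slip / sin(rake) = 36.75 / sin(66.2°) = 40.17 m
rate = 40.17 m / 231 ka = 0.000174 m/yr = 174 m/Myr

174 m/Myr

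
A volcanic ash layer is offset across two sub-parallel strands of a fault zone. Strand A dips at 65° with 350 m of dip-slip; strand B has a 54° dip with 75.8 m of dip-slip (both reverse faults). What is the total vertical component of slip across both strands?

throw_A = 350 × sin(65°) = 317.2 m
throw_B = 75.8 × sin(54°) = 61.32 m
total = 317.2 + 61.32 = 379 m

379 m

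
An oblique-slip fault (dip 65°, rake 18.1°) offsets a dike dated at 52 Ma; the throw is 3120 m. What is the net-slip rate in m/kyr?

0.213 m/kyr

dip-slip = throw / sin(dip) = 3120 / sin(65°) = 3443 m
net slip = dip-slip / sin(rake) = 3443 / sin(18.1°) = 11080 m
rate = 11080 m / 52 Ma = 0.000213 m/yr = 0.213 m/kyr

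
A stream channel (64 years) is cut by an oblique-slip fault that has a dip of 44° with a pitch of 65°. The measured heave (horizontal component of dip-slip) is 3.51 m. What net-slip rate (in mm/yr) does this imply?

84.1 mm/yr

dip-slip = heave / cos(dip) = 3.51 / cos(44°) = 4.879 m
net slip = dip-slip / sin(rake) = 4.879 / sin(65°) = 5.384 m
rate = 5.384 m / 64 years = 0.0841 m/yr = 84.1 mm/yr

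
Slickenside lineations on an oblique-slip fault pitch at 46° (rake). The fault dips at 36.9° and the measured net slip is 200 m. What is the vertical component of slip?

dip-slip = net slip × sin(rake) = 200 m × sin(46°) = 143.9 m
throw = dip-slip × sin(dip) = 143.9 × sin(36.9°) = 86.4 m

86.4 m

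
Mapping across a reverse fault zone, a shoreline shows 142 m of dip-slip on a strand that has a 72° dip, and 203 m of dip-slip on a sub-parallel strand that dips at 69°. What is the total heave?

heave_A = 142 × cos(72°) = 43.88 m
heave_B = 203 × cos(69°) = 72.75 m
total = 43.88 + 72.75 = 117 m

117 m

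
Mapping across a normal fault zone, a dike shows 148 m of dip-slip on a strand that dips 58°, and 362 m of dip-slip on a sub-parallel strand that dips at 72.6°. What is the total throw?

throw_A = 148 × sin(58°) = 125.5 m
throw_B = 362 × sin(72.6°) = 345.4 m
total = 125.5 + 345.4 = 471 m

471 m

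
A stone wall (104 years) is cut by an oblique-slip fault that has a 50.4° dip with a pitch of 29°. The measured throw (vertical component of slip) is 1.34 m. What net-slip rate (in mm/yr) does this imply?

34.5 mm/yr

dip-slip = throw / sin(dip) = 1.34 / sin(50.4°) = 1.739 m
net slip = dip-slip / sin(rake) = 1.739 / sin(29°) = 3.587 m
rate = 3.587 m / 104 years = 0.0345 m/yr = 34.5 mm/yr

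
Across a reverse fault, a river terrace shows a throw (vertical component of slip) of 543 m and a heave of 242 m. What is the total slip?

net slip = √(throw² + heave²) = √(543² + 242²) = 594 m

594 m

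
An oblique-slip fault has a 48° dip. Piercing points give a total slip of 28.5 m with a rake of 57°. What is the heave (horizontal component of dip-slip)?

dip-slip = net slip × sin(rake) = 28.5 m × sin(57°) = 23.90 m
heave = dip-slip × cos(dip) = 23.90 × cos(48°) = 16 m

16 m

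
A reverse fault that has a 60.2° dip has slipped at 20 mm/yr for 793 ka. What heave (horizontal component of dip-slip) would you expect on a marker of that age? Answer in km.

7.88 km

dip-slip = rate × time = 20 mm/yr × 793 ka = 15860 m
heave = dip-slip × cos(dip) = 15860 × cos(60.2°) = 7880 m = 7.88 km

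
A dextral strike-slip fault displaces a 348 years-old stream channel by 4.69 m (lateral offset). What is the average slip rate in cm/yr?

rate = 4.69 m / 348 years = 0.0135 m/yr = 1.35 cm/yr

1.35 cm/yr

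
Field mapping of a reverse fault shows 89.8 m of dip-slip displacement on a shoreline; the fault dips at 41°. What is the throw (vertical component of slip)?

throw = dip-slip × sin(dip) = 89.8 m × sin(41°) = 58.9 m

58.9 m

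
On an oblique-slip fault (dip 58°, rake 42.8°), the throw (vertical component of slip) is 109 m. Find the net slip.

dip-slip = throw / sin(dip) = 109 / sin(58°) = 128.5 m
net slip = dip-slip / sin(rake) = 128.5 / sin(42.8°) = 189 m

189 m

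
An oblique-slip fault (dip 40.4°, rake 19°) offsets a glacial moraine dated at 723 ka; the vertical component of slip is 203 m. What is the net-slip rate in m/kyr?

dip-slip = throw / sin(dip) = 203 / sin(40.4°) = 313.2 m
net slip = dip-slip / sin(rake) = 313.2 / sin(19°) = 962.1 m
rate = 962.1 m / 723 ka = 0.00133 m/yr = 1.33 m/kyr

1.33 m/kyr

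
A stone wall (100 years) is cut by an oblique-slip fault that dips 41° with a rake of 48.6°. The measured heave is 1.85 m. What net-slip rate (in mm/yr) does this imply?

32.7 mm/yr

dip-slip = heave / cos(dip) = 1.85 / cos(41°) = 2.451 m
net slip = dip-slip / sin(rake) = 2.451 / sin(48.6°) = 3.268 m
rate = 3.268 m / 100 years = 0.0327 m/yr = 32.7 mm/yr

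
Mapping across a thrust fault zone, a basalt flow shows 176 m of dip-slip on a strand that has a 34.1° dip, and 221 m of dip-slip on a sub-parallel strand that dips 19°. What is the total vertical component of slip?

171 m

throw_A = 176 × sin(34.1°) = 98.67 m
throw_B = 221 × sin(19°) = 71.95 m
total = 98.67 + 71.95 = 171 m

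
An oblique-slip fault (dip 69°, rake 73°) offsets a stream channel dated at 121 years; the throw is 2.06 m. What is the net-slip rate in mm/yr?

19.1 mm/yr

dip-slip = throw / sin(dip) = 2.06 / sin(69°) = 2.207 m
net slip = dip-slip / sin(rake) = 2.207 / sin(73°) = 2.307 m
rate = 2.307 m / 121 years = 0.0191 m/yr = 19.1 mm/yr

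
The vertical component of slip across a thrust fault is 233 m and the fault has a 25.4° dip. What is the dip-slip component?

543 m

dip-slip = throw / sin(dip) = 233 / sin(25.4°) = 543 m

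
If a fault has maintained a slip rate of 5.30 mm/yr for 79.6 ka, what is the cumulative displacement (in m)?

slip = rate × time = 5.30 mm/yr × 79.6 ka = 422 m

422 m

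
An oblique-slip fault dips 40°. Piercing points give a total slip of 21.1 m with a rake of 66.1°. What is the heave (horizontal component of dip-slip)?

14.8 m

dip-slip = net slip × sin(rake) = 21.1 m × sin(66.1°) = 19.29 m
heave = dip-slip × cos(dip) = 19.29 × cos(40°) = 14.8 m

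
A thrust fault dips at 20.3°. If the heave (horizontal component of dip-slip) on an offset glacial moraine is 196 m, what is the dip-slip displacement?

dip-slip = heave / cos(dip) = 196 / cos(20.3°) = 209 m

209 m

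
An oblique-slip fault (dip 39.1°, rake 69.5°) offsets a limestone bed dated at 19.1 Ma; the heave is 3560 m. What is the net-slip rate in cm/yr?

dip-slip = heave / cos(dip) = 3560 / cos(39.1°) = 4587 m
net slip = dip-slip / sin(rake) = 4587 / sin(69.5°) = 4898 m
rate = 4898 m / 19.1 Ma = 0.000256 m/yr = 0.0256 cm/yr

0.0256 cm/yr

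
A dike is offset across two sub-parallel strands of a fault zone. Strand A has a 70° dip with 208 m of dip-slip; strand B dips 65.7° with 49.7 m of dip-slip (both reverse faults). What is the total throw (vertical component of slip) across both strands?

throw_A = 208 × sin(70°) = 195.5 m
throw_B = 49.7 × sin(65.7°) = 45.30 m
total = 195.5 + 45.30 = 241 m

241 m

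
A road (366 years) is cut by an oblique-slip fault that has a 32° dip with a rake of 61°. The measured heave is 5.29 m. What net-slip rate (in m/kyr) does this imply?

19.5 m/kyr

dip-slip = heave / cos(dip) = 5.29 / cos(32°) = 6.238 m
net slip = dip-slip / sin(rake) = 6.238 / sin(61°) = 7.132 m
rate = 7.132 m / 366 years = 0.0195 m/yr = 19.5 m/kyr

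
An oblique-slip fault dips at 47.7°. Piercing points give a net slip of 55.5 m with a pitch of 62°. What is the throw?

dip-slip = net slip × sin(rake) = 55.5 m × sin(62°) = 49 m
throw = dip-slip × sin(dip) = 49 × sin(47.7°) = 36.2 m

36.2 m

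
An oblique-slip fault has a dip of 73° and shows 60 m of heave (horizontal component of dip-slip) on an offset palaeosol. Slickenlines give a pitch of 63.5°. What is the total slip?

229 m

dip-slip = heave / cos(dip) = 60 / cos(73°) = 205.2 m
net slip = dip-slip / sin(rake) = 205.2 / sin(63.5°) = 229 m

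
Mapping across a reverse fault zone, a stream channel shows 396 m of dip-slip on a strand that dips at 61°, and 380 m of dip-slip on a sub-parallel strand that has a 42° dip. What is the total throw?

601 m

throw_A = 396 × sin(61°) = 346.3 m
throw_B = 380 × sin(42°) = 254.3 m
total = 346.3 + 254.3 = 601 m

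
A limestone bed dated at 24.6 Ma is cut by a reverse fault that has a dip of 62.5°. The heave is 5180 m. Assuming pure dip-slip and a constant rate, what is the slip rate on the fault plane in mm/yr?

dip-slip = heave / cos(dip) = 5180 m / cos(62.5°) = 11220 m
rate = 11220 m / 24.6 Ma = 0.000456 m/yr = 0.456 mm/yr

0.456 mm/yr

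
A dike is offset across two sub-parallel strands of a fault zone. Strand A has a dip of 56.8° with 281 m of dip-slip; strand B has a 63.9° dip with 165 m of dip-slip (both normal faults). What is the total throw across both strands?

383 m

throw_A = 281 × sin(56.8°) = 235.1 m
throw_B = 165 × sin(63.9°) = 148.2 m
total = 235.1 + 148.2 = 383 m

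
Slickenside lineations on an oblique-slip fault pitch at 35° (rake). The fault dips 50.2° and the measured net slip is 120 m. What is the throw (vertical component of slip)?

dip-slip = net slip × sin(rake) = 120 m × sin(35°) = 68.83 m
throw = dip-slip × sin(dip) = 68.83 × sin(50.2°) = 52.9 m

52.9 m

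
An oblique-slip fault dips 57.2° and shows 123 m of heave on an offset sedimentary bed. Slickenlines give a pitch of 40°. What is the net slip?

353 m

dip-slip = heave / cos(dip) = 123 / cos(57.2°) = 227.1 m
net slip = dip-slip / sin(rake) = 227.1 / sin(40°) = 353 m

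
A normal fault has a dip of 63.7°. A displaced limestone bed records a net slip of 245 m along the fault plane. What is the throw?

220 m

throw = dip-slip × sin(dip) = 245 m × sin(63.7°) = 220 m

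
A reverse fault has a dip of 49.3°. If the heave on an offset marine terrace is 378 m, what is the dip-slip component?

dip-slip = heave / cos(dip) = 378 / cos(49.3°) = 580 m

580 m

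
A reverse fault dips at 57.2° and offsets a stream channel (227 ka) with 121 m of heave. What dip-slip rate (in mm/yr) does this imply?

0.984 mm/yr

dip-slip = heave / cos(dip) = 121 m / cos(57.2°) = 223.4 m
rate = 223.4 m / 227 ka = 0.000984 m/yr = 0.984 mm/yr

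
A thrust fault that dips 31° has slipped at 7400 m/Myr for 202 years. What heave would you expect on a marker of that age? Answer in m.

dip-slip = rate × time = 7400 m/Myr × 202 years = 1.495 m
heave = dip-slip × cos(dip) = 1.495 × cos(31°) = 1.28 m

1.28 m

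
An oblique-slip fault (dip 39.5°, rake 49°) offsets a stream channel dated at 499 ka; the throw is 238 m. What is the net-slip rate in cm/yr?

0.0994 cm/yr

dip-slip = throw / sin(dip) = 238 / sin(39.5°) = 374.2 m
net slip = dip-slip / sin(rake) = 374.2 / sin(49°) = 495.8 m
rate = 495.8 m / 499 ka = 0.000994 m/yr = 0.0994 cm/yr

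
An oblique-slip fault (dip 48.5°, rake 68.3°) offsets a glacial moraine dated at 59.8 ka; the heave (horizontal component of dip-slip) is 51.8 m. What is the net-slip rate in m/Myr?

1410 m/Myr

dip-slip = heave / cos(dip) = 51.8 / cos(48.5°) = 78.17 m
net slip = dip-slip / sin(rake) = 78.17 / sin(68.3°) = 84.14 m
rate = 84.14 m / 59.8 ka = 0.00141 m/yr = 1410 m/Myr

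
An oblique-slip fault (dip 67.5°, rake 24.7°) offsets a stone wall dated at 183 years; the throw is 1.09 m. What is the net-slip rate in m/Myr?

15400 m/Myr

dip-slip = throw / sin(dip) = 1.09 / sin(67.5°) = 1.180 m
net slip = dip-slip / sin(rake) = 1.180 / sin(24.7°) = 2.823 m
rate = 2.823 m / 183 years = 0.0154 m/yr = 15400 m/Myr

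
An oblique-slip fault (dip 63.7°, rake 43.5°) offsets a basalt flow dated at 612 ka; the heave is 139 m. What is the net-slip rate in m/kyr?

0.745 m/kyr

dip-slip = heave / cos(dip) = 139 / cos(63.7°) = 313.7 m
net slip = dip-slip / sin(rake) = 313.7 / sin(43.5°) = 455.8 m
rate = 455.8 m / 612 ka = 0.000745 m/yr = 0.745 m/kyr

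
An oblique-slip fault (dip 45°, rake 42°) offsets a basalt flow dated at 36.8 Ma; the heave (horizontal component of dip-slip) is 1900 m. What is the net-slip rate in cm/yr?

dip-slip = heave / cos(dip) = 1900 / cos(45°) = 2687 m
net slip = dip-slip / sin(rake) = 2687 / sin(42°) = 4016 m
rate = 4016 m / 36.8 Ma = 0.000109 m/yr = 0.0109 cm/yr

0.0109 cm/yr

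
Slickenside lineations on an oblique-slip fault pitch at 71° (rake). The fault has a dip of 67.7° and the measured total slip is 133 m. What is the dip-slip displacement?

126 m

dip-slip = net slip × sin(rake) = 133 m × sin(71°) = 126 m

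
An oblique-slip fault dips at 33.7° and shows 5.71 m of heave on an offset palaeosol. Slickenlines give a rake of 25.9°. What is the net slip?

dip-slip = heave / cos(dip) = 5.71 / cos(33.7°) = 6.863 m
net slip = dip-slip / sin(rake) = 6.863 / sin(25.9°) = 15.7 m

15.7 m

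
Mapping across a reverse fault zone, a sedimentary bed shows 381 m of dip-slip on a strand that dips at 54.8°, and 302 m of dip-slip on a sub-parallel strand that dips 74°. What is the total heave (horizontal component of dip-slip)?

303 m

heave_A = 381 × cos(54.8°) = 219.6 m
heave_B = 302 × cos(74°) = 83.24 m
total = 219.6 + 83.24 = 303 m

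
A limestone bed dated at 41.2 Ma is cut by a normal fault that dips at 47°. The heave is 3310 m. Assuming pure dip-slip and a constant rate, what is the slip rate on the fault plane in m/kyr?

dip-slip = heave / cos(dip) = 3310 m / cos(47°) = 4853 m
rate = 4853 m / 41.2 Ma = 0.000118 m/yr = 0.118 m/kyr

0.118 m/kyr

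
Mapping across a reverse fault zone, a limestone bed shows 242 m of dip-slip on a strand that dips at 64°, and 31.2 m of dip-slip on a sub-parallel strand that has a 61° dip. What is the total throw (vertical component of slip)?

throw_A = 242 × sin(64°) = 217.5 m
throw_B = 31.2 × sin(61°) = 27.29 m
total = 217.5 + 27.29 = 245 m

245 m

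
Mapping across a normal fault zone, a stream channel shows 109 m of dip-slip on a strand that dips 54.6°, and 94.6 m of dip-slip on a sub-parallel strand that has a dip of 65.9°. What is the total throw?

175 m

throw_A = 109 × sin(54.6°) = 88.85 m
throw_B = 94.6 × sin(65.9°) = 86.35 m
total = 88.85 + 86.35 = 175 m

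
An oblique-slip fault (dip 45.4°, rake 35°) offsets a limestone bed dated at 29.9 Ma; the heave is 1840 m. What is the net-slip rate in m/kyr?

0.153 m/kyr

dip-slip = heave / cos(dip) = 1840 / cos(45.4°) = 2621 m
net slip = dip-slip / sin(rake) = 2621 / sin(35°) = 4569 m
rate = 4569 m / 29.9 Ma = 0.000153 m/yr = 0.153 m/kyr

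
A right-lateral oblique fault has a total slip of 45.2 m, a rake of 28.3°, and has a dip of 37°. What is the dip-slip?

21.4 m

dip-slip = net slip × sin(rake) = 45.2 m × sin(28.3°) = 21.4 m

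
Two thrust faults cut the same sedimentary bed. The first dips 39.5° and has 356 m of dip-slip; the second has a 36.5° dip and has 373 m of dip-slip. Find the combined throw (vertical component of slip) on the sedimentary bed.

448 m

throw_A = 356 × sin(39.5°) = 226.4 m
throw_B = 373 × sin(36.5°) = 221.9 m
total = 226.4 + 221.9 = 448 m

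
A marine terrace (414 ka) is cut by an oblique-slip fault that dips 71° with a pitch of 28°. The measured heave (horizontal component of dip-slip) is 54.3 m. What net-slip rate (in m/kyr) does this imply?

dip-slip = heave / cos(dip) = 54.3 / cos(71°) = 166.8 m
net slip = dip-slip / sin(rake) = 166.8 / sin(28°) = 355.3 m
rate = 355.3 m / 414 ka = 0.000858 m/yr = 0.858 m/kyr

0.858 m/kyr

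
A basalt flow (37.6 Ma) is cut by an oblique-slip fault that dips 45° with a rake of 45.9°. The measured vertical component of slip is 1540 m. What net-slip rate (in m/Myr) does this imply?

dip-slip = throw / sin(dip) = 1540 / sin(45°) = 2178 m
net slip = dip-slip / sin(rake) = 2178 / sin(45.9°) = 3033 m
rate = 3033 m / 37.6 Ma = 0.0000807 m/yr = 80.7 m/Myr

80.7 m/Myr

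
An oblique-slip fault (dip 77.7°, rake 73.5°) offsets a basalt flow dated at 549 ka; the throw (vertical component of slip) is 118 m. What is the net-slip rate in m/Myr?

dip-slip = throw / sin(dip) = 118 / sin(77.7°) = 120.8 m
net slip = dip-slip / sin(rake) = 120.8 / sin(73.5°) = 126 m
rate = 126 m / 549 ka = 0.000229 m/yr = 229 m/Myr

229 m/Myr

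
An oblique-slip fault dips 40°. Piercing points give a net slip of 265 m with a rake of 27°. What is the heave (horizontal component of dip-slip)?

92.2 m

dip-slip = net slip × sin(rake) = 265 m × sin(27°) = 120.3 m
heave = dip-slip × cos(dip) = 120.3 × cos(40°) = 92.2 m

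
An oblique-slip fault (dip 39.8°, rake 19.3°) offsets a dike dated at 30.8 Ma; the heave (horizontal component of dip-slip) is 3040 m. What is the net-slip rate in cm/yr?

0.0389 cm/yr

dip-slip = heave / cos(dip) = 3040 / cos(39.8°) = 3957 m
net slip = dip-slip / sin(rake) = 3957 / sin(19.3°) = 11970 m
rate = 11970 m / 30.8 Ma = 0.000389 m/yr = 0.0389 cm/yr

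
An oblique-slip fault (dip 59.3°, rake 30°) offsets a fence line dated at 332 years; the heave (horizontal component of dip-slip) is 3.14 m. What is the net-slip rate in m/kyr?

dip-slip = heave / cos(dip) = 3.14 / cos(59.3°) = 6.150 m
net slip = dip-slip / sin(rake) = 6.150 / sin(30°) = 12.30 m
rate = 12.30 m / 332 years = 0.0371 m/yr = 37.1 m/kyr

37.1 m/kyr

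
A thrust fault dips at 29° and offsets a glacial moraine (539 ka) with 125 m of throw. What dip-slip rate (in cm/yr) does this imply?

dip-slip = throw / sin(dip) = 125 m / sin(29°) = 257.8 m
rate = 257.8 m / 539 ka = 0.000478 m/yr = 0.0478 cm/yr

0.0478 cm/yr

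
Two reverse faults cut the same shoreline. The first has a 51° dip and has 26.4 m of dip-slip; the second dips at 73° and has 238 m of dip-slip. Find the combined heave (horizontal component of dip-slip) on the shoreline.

heave_A = 26.4 × cos(51°) = 16.61 m
heave_B = 238 × cos(73°) = 69.58 m
total = 16.61 + 69.58 = 86.2 m

86.2 m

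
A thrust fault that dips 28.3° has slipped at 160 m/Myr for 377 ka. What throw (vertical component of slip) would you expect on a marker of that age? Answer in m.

dip-slip = rate × time = 160 m/Myr × 377 ka = 60.32 m
throw = dip-slip × sin(dip) = 60.32 × sin(28.3°) = 28.6 m

28.6 m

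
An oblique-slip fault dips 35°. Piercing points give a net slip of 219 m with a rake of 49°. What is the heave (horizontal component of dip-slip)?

dip-slip = net slip × sin(rake) = 219 m × sin(49°) = 165.3 m
heave = dip-slip × cos(dip) = 165.3 × cos(35°) = 135 m

135 m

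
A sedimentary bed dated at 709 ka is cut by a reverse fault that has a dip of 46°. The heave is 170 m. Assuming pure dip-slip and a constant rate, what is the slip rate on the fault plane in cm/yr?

dip-slip = heave / cos(dip) = 170 m / cos(46°) = 244.7 m
rate = 244.7 m / 709 ka = 0.000345 m/yr = 0.0345 cm/yr

0.0345 cm/yr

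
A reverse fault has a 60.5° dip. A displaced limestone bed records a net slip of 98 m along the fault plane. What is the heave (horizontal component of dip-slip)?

48.3 m

heave = dip-slip × cos(dip) = 98 m × cos(60.5°) = 48.3 m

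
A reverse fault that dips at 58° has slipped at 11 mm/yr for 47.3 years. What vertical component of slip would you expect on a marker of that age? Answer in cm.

44.1 cm

dip-slip = rate × time = 11 mm/yr × 47.3 years = 0.5203 m
throw = dip-slip × sin(dip) = 0.5203 × sin(58°) = 0.441 m = 44.1 cm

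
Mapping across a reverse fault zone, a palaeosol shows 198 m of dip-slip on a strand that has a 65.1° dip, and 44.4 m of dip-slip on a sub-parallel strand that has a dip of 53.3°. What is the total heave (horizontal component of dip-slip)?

110 m

heave_A = 198 × cos(65.1°) = 83.37 m
heave_B = 44.4 × cos(53.3°) = 26.53 m
total = 83.37 + 26.53 = 110 m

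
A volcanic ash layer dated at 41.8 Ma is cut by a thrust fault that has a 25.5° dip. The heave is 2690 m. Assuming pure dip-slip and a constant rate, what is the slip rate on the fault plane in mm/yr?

0.0713 mm/yr

dip-slip = heave / cos(dip) = 2690 m / cos(25.5°) = 2980 m
rate = 2980 m / 41.8 Ma = 0.0000713 m/yr = 0.0713 mm/yr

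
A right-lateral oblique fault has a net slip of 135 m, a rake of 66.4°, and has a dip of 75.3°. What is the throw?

120 m

dip-slip = net slip × sin(rake) = 135 m × sin(66.4°) = 123.7 m
throw = dip-slip × sin(dip) = 123.7 × sin(75.3°) = 120 m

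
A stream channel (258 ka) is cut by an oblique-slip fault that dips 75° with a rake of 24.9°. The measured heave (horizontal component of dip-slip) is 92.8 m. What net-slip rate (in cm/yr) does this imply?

dip-slip = heave / cos(dip) = 92.8 / cos(75°) = 358.6 m
net slip = dip-slip / sin(rake) = 358.6 / sin(24.9°) = 851.6 m
rate = 851.6 m / 258 ka = 0.00330 m/yr = 0.330 cm/yr

0.330 cm/yr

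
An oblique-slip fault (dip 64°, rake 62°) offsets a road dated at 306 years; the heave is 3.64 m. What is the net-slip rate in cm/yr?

3.07 cm/yr

dip-slip = heave / cos(dip) = 3.64 / cos(64°) = 8.303 m
net slip = dip-slip / sin(rake) = 8.303 / sin(62°) = 9.404 m
rate = 9.404 m / 306 years = 0.0307 m/yr = 3.07 cm/yr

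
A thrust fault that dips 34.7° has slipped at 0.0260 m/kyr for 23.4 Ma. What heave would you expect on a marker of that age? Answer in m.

dip-slip = rate × time = 0.0260 m/kyr × 23.4 Ma = 608.4 m
heave = dip-slip × cos(dip) = 608.4 × cos(34.7°) = 500 m

500 m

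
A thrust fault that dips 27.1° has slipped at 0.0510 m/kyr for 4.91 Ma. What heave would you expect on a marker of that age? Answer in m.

223 m

dip-slip = rate × time = 0.0510 m/kyr × 4.91 Ma = 250.4 m
heave = dip-slip × cos(dip) = 250.4 × cos(27.1°) = 223 m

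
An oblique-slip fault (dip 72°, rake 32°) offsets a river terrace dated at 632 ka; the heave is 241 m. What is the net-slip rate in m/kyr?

2.33 m/kyr

dip-slip = heave / cos(dip) = 241 / cos(72°) = 779.9 m
net slip = dip-slip / sin(rake) = 779.9 / sin(32°) = 1472 m
rate = 1472 m / 632 ka = 0.00233 m/yr = 2.33 m/kyr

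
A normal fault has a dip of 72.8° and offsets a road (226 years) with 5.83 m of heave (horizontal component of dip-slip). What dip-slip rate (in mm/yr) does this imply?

87.2 mm/yr

dip-slip = heave / cos(dip) = 5.83 m / cos(72.8°) = 19.72 m
rate = 19.72 m / 226 years = 0.0872 m/yr = 87.2 mm/yr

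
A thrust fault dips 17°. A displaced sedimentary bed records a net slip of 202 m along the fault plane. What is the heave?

193 m

heave = dip-slip × cos(dip) = 202 m × cos(17°) = 193 m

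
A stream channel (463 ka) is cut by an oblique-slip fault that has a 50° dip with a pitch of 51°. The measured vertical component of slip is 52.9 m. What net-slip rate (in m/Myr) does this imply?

192 m/Myr

dip-slip = throw / sin(dip) = 52.9 / sin(50°) = 69.06 m
net slip = dip-slip / sin(rake) = 69.06 / sin(51°) = 88.86 m
rate = 88.86 m / 463 ka = 0.000192 m/yr = 192 m/Myr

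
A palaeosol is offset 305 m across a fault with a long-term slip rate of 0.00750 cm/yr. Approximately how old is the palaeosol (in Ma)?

age = offset / rate = 305 m / (0.00750 cm/yr) = 4.07e+06 yr = 4.07 Ma

4.07 Ma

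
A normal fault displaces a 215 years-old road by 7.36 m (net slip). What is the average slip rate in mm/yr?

34.2 mm/yr

rate = 7.36 m / 215 years = 0.0342 m/yr = 34.2 mm/yr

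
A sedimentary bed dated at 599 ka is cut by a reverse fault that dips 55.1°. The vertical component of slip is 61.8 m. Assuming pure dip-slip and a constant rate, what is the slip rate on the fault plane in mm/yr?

dip-slip = throw / sin(dip) = 61.8 m / sin(55.1°) = 75.35 m
rate = 75.35 m / 599 ka = 0.000126 m/yr = 0.126 mm/yr

0.126 mm/yr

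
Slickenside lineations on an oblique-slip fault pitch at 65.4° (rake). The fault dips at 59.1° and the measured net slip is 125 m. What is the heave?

58.4 m

dip-slip = net slip × sin(rake) = 125 m × sin(65.4°) = 113.7 m
heave = dip-slip × cos(dip) = 113.7 × cos(59.1°) = 58.4 m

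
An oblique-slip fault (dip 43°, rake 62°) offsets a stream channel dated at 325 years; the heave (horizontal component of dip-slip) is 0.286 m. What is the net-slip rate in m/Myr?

1360 m/Myr

dip-slip = heave / cos(dip) = 0.286 / cos(43°) = 0.3911 m
net slip = dip-slip / sin(rake) = 0.3911 / sin(62°) = 0.4429 m
rate = 0.4429 m / 325 years = 0.00136 m/yr = 1360 m/Myr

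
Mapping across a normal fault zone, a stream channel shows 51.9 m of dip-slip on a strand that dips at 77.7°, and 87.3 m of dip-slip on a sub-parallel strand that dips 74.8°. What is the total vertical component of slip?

throw_A = 51.9 × sin(77.7°) = 50.71 m
throw_B = 87.3 × sin(74.8°) = 84.25 m
total = 50.71 + 84.25 = 135 m

135 m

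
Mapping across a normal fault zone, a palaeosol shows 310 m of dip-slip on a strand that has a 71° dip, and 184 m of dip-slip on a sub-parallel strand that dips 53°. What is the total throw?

440 m

throw_A = 310 × sin(71°) = 293.1 m
throw_B = 184 × sin(53°) = 146.9 m
total = 293.1 + 146.9 = 440 m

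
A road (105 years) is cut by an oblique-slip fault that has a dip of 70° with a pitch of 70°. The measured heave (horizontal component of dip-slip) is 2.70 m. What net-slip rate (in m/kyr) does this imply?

dip-slip = heave / cos(dip) = 2.70 / cos(70°) = 7.894 m
net slip = dip-slip / sin(rake) = 7.894 / sin(70°) = 8.401 m
rate = 8.401 m / 105 years = 0.0800 m/yr = 80 m/kyr

80 m/kyr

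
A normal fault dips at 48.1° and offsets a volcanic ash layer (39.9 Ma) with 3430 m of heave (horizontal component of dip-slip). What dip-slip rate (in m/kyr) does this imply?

0.129 m/kyr

dip-slip = heave / cos(dip) = 3430 m / cos(48.1°) = 5136 m
rate = 5136 m / 39.9 Ma = 0.000129 m/yr = 0.129 m/kyr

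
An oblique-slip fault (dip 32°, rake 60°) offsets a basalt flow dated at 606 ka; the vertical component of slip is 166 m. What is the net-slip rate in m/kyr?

0.597 m/kyr

dip-slip = throw / sin(dip) = 166 / sin(32°) = 313.3 m
net slip = dip-slip / sin(rake) = 313.3 / sin(60°) = 361.7 m
rate = 361.7 m / 606 ka = 0.000597 m/yr = 0.597 m/kyr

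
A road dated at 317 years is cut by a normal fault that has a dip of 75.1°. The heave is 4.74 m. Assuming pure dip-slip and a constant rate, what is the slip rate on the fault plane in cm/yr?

dip-slip = heave / cos(dip) = 4.74 m / cos(75.1°) = 18.43 m
rate = 18.43 m / 317 years = 0.0582 m/yr = 5.82 cm/yr

5.82 cm/yr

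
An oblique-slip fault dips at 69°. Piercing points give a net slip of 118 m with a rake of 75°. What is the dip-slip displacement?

114 m

dip-slip = net slip × sin(rake) = 118 m × sin(75°) = 114 m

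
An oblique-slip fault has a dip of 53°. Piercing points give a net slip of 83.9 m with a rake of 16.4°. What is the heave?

dip-slip = net slip × sin(rake) = 83.9 m × sin(16.4°) = 23.69 m
heave = dip-slip × cos(dip) = 23.69 × cos(53°) = 14.3 m

14.3 m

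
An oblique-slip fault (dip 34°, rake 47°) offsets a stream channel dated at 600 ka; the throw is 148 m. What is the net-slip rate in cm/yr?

dip-slip = throw / sin(dip) = 148 / sin(34°) = 264.7 m
net slip = dip-slip / sin(rake) = 264.7 / sin(47°) = 361.9 m
rate = 361.9 m / 600 ka = 0.000603 m/yr = 0.0603 cm/yr

0.0603 cm/yr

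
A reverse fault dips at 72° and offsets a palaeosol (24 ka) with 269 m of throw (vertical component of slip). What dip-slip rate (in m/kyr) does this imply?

dip-slip = throw / sin(dip) = 269 m / sin(72°) = 282.8 m
rate = 282.8 m / 24 ka = 0.0118 m/yr = 11.8 m/kyr

11.8 m/kyr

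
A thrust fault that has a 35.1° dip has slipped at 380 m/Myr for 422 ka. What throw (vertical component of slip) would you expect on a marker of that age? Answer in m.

92.2 m

dip-slip = rate × time = 380 m/Myr × 422 ka = 160.4 m
throw = dip-slip × sin(dip) = 160.4 × sin(35.1°) = 92.2 m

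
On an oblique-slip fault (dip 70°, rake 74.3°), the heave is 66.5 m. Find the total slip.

202 m

dip-slip = heave / cos(dip) = 66.5 / cos(70°) = 194.4 m
net slip = dip-slip / sin(rake) = 194.4 / sin(74.3°) = 202 m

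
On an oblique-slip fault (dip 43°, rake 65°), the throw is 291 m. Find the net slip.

471 m

dip-slip = throw / sin(dip) = 291 / sin(43°) = 426.7 m
net slip = dip-slip / sin(rake) = 426.7 / sin(65°) = 471 m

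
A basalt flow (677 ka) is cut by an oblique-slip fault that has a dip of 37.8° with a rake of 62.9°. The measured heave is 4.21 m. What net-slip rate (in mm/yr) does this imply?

dip-slip = heave / cos(dip) = 4.21 / cos(37.8°) = 5.328 m
net slip = dip-slip / sin(rake) = 5.328 / sin(62.9°) = 5.985 m
rate = 5.985 m / 677 ka = 0.00000884 m/yr = 0.00884 mm/yr

0.00884 mm/yr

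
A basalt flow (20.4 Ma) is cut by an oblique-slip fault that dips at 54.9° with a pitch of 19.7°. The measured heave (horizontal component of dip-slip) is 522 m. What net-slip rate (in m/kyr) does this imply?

0.132 m/kyr

dip-slip = heave / cos(dip) = 522 / cos(54.9°) = 907.8 m
net slip = dip-slip / sin(rake) = 907.8 / sin(19.7°) = 2693 m
rate = 2693 m / 20.4 Ma = 0.000132 m/yr = 0.132 m/kyr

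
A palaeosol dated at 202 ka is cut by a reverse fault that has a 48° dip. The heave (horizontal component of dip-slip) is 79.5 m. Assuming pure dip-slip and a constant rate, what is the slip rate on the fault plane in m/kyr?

0.588 m/kyr

dip-slip = heave / cos(dip) = 79.5 m / cos(48°) = 118.8 m
rate = 118.8 m / 202 ka = 0.000588 m/yr = 0.588 m/kyr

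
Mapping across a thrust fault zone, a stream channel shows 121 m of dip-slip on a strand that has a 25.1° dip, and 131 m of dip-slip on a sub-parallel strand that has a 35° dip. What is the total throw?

126 m

throw_A = 121 × sin(25.1°) = 51.33 m
throw_B = 131 × sin(35°) = 75.14 m
total = 51.33 + 75.14 = 126 m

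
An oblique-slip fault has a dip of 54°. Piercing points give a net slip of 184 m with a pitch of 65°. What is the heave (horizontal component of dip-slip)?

98 m

dip-slip = net slip × sin(rake) = 184 m × sin(65°) = 166.8 m
heave = dip-slip × cos(dip) = 166.8 × cos(54°) = 98 m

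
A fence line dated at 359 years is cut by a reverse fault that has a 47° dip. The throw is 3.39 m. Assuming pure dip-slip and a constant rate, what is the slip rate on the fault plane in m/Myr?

12900 m/Myr

dip-slip = throw / sin(dip) = 3.39 m / sin(47°) = 4.635 m
rate = 4.635 m / 359 years = 0.0129 m/yr = 12900 m/Myr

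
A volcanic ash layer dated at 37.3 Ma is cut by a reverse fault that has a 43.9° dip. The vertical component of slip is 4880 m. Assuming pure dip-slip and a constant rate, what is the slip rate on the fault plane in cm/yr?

dip-slip = throw / sin(dip) = 4880 m / sin(43.9°) = 7038 m
rate = 7038 m / 37.3 Ma = 0.000189 m/yr = 0.0189 cm/yr

0.0189 cm/yr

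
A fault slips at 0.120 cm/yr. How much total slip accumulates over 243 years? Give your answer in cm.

29.2 cm

slip = rate × time = 0.120 cm/yr × 243 years = 0.292 m = 29.2 cm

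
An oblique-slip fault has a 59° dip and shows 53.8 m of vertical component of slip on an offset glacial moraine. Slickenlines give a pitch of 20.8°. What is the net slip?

dip-slip = throw / sin(dip) = 53.8 / sin(59°) = 62.76 m
net slip = dip-slip / sin(rake) = 62.76 / sin(20.8°) = 177 m

177 m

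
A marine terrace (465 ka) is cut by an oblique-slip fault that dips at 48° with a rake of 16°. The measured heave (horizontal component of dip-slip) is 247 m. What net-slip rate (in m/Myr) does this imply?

2880 m/Myr

dip-slip = heave / cos(dip) = 247 / cos(48°) = 369.1 m
net slip = dip-slip / sin(rake) = 369.1 / sin(16°) = 1339 m
rate = 1339 m / 465 ka = 0.00288 m/yr = 2880 m/Myr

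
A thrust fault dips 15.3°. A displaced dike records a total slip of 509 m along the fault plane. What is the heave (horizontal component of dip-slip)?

heave = dip-slip × cos(dip) = 509 m × cos(15.3°) = 491 m

491 m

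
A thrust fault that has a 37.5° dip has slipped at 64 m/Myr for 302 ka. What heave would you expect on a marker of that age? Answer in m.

15.3 m

dip-slip = rate × time = 64 m/Myr × 302 ka = 19.33 m
heave = dip-slip × cos(dip) = 19.33 × cos(37.5°) = 15.3 m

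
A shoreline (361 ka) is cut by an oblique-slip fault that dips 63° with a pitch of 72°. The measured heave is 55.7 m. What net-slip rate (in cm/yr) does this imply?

dip-slip = heave / cos(dip) = 55.7 / cos(63°) = 122.7 m
net slip = dip-slip / sin(rake) = 122.7 / sin(72°) = 129 m
rate = 129 m / 361 ka = 0.000357 m/yr = 0.0357 cm/yr

0.0357 cm/yr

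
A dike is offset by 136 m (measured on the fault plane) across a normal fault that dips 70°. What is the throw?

128 m

throw = dip-slip × sin(dip) = 136 m × sin(70°) = 128 m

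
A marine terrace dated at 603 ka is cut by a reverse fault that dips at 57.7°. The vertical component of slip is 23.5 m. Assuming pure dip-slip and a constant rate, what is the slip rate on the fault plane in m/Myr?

46.1 m/Myr

dip-slip = throw / sin(dip) = 23.5 m / sin(57.7°) = 27.80 m
rate = 27.80 m / 603 ka = 0.0000461 m/yr = 46.1 m/Myr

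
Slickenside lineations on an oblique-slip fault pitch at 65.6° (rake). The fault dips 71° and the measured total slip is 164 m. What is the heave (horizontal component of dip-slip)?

dip-slip = net slip × sin(rake) = 164 m × sin(65.6°) = 149.4 m
heave = dip-slip × cos(dip) = 149.4 × cos(71°) = 48.6 m

48.6 m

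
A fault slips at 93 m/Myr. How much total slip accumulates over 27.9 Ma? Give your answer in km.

2.59 km

slip = rate × time = 93 m/Myr × 27.9 Ma = 2590 m = 2.59 km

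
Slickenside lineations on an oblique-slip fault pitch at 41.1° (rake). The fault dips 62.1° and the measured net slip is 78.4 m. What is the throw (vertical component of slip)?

45.5 m

dip-slip = net slip × sin(rake) = 78.4 m × sin(41.1°) = 51.54 m
throw = dip-slip × sin(dip) = 51.54 × sin(62.1°) = 45.5 m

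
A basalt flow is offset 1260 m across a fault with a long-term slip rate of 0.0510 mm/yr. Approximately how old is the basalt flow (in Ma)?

age = offset / rate = 1260 m / (0.0510 mm/yr) = 2.47e+07 yr = 24.7 Ma

24.7 Ma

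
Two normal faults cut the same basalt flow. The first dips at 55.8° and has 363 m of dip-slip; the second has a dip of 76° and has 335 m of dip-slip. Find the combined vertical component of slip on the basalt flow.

throw_A = 363 × sin(55.8°) = 300.2 m
throw_B = 335 × sin(76°) = 325 m
total = 300.2 + 325 = 625 m

625 m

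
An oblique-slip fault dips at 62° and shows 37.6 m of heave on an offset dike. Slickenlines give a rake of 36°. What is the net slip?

136 m

dip-slip = heave / cos(dip) = 37.6 / cos(62°) = 80.09 m
net slip = dip-slip / sin(rake) = 80.09 / sin(36°) = 136 m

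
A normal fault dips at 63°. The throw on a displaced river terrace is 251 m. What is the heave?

heave = throw / tan(dip) = 251 / tan(63°) = 128 m

128 m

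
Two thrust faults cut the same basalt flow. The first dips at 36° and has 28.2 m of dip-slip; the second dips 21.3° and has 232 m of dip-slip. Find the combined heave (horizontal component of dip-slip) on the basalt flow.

239 m

heave_A = 28.2 × cos(36°) = 22.81 m
heave_B = 232 × cos(21.3°) = 216.2 m
total = 22.81 + 216.2 = 239 m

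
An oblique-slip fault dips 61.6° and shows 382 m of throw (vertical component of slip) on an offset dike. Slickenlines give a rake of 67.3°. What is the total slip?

dip-slip = throw / sin(dip) = 382 / sin(61.6°) = 434.3 m
net slip = dip-slip / sin(rake) = 434.3 / sin(67.3°) = 471 m

471 m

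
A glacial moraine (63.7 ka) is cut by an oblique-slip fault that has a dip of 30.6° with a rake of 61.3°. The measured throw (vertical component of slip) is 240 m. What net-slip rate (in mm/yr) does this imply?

dip-slip = throw / sin(dip) = 240 / sin(30.6°) = 471.5 m
net slip = dip-slip / sin(rake) = 471.5 / sin(61.3°) = 537.5 m
rate = 537.5 m / 63.7 ka = 0.00844 m/yr = 8.44 mm/yr

8.44 mm/yr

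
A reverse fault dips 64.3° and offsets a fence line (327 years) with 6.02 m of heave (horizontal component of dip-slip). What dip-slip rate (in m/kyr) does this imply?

42.5 m/kyr

dip-slip = heave / cos(dip) = 6.02 m / cos(64.3°) = 13.88 m
rate = 13.88 m / 327 years = 0.0425 m/yr = 42.5 m/kyr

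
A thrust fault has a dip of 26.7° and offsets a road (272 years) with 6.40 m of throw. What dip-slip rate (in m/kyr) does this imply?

52.4 m/kyr

dip-slip = throw / sin(dip) = 6.40 m / sin(26.7°) = 14.24 m
rate = 14.24 m / 272 years = 0.0524 m/yr = 52.4 m/kyr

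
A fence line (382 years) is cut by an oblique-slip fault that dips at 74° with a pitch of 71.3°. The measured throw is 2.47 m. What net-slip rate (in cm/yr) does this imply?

0.710 cm/yr

dip-slip = throw / sin(dip) = 2.47 / sin(74°) = 2.570 m
net slip = dip-slip / sin(rake) = 2.570 / sin(71.3°) = 2.713 m
rate = 2.713 m / 382 years = 0.00710 m/yr = 0.710 cm/yr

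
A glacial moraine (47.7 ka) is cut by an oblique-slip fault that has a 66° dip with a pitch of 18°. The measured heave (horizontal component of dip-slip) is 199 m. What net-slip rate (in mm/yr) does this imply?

dip-slip = heave / cos(dip) = 199 / cos(66°) = 489.3 m
net slip = dip-slip / sin(rake) = 489.3 / sin(18°) = 1583 m
rate = 1583 m / 47.7 ka = 0.0332 m/yr = 33.2 mm/yr

33.2 mm/yr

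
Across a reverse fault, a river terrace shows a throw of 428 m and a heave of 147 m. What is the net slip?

453 m

net slip = √(throw² + heave²) = √(428² + 147²) = 453 m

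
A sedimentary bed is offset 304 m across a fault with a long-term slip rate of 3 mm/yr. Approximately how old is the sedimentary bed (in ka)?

101 ka

age = offset / rate = 304 m / (3 mm/yr) = 101000 yr = 101 ka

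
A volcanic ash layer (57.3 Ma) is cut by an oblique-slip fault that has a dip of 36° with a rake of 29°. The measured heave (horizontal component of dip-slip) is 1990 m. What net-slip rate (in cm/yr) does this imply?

dip-slip = heave / cos(dip) = 1990 / cos(36°) = 2460 m
net slip = dip-slip / sin(rake) = 2460 / sin(29°) = 5074 m
rate = 5074 m / 57.3 Ma = 0.0000885 m/yr = 0.00885 cm/yr

0.00885 cm/yr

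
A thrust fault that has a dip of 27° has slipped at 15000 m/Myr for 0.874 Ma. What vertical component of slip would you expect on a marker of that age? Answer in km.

5.95 km

dip-slip = rate × time = 15000 m/Myr × 0.874 Ma = 13110 m
throw = dip-slip × sin(dip) = 13110 × sin(27°) = 5950 m = 5.95 km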